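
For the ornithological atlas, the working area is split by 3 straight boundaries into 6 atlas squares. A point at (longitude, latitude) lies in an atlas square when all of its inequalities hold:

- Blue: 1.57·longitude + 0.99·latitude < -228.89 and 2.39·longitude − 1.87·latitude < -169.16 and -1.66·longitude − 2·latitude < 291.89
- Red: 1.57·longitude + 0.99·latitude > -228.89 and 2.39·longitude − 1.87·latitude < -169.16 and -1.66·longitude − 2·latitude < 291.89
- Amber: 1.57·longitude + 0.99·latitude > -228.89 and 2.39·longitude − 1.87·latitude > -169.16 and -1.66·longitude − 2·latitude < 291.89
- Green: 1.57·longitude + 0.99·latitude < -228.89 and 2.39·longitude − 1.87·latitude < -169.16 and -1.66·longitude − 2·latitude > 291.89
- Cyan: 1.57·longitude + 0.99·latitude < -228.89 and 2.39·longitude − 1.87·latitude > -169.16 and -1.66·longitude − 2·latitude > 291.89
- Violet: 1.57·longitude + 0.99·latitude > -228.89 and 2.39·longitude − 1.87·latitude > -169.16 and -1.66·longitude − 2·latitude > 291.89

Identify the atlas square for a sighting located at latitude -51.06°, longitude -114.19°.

Blue

1.57·-114.19 + 0.99·-51.06 = -229.828, which is < -228.89
2.39·-114.19 − 1.87·-51.06 = -177.432, which is < -169.16
-1.66·-114.19 − 2·-51.06 = 291.675, which is < 291.89
This sign pattern matches Blue.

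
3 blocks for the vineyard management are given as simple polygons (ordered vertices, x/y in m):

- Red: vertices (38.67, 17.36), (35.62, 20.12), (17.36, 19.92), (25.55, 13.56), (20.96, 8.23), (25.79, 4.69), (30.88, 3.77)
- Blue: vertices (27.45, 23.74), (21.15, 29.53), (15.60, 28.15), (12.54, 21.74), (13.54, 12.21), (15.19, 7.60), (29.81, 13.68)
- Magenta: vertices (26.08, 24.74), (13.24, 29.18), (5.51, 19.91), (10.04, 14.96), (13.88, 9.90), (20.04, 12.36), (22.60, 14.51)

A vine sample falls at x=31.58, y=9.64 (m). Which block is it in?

Red

Cast a ray rightward from (31.58, 9.64). For each polygon, the edges (by vertex number in listed order) whose endpoints lie on opposite sides of y = 9.64, where each meets that height, and whether that is right or left of the point:
Red: 4–5 at x≈22.174 (left), 7–1 at x≈34.245 (right) → 1 crossing.
Blue: 5–6 at x≈14.460 (left), 6–7 at x≈20.095 (left) → 0 crossings.
Magenta: no edge straddles that height → 0 crossings.
Only Red has an odd count, so the point is inside Red.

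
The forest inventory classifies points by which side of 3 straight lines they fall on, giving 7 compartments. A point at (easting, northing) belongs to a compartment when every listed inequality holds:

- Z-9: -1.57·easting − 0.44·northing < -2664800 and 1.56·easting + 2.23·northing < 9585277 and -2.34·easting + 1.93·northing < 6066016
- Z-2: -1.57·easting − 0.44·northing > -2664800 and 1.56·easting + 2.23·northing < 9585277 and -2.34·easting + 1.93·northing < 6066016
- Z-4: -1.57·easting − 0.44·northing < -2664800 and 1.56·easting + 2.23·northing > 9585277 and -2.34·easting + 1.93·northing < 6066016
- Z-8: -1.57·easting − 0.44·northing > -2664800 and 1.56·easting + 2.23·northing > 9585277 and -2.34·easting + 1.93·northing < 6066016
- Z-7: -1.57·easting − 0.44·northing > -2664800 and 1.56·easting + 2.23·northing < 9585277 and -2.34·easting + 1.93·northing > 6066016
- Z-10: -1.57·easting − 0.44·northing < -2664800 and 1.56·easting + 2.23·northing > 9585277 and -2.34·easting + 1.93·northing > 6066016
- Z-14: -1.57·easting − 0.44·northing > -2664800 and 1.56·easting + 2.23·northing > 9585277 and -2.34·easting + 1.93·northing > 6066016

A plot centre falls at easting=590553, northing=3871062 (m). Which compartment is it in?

Z-7

-1.57·590553 − 0.44·3871062 = -2630435.490, which is > -2664800
1.56·590553 + 2.23·3871062 = 9553730.940, which is < 9585277
-2.34·590553 + 1.93·3871062 = 6089255.640, which is > 6066016
This sign pattern matches Z-7.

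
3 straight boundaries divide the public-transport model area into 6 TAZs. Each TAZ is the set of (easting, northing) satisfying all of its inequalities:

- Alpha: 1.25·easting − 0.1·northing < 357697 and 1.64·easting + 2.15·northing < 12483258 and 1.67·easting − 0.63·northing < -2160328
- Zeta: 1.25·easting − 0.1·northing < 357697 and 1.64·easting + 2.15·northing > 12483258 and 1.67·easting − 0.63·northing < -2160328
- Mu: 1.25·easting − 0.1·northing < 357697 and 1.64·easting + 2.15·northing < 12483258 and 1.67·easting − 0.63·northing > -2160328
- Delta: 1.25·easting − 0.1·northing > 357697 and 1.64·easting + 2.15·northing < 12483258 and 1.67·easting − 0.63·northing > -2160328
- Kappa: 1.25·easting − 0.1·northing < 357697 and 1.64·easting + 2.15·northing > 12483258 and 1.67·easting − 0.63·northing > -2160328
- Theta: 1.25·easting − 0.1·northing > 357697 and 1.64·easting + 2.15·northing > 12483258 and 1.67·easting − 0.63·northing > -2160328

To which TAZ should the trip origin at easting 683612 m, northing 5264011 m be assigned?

1.25·683612 − 0.1·5264011 = 328113.900, which is < 357697
1.64·683612 + 2.15·5264011 = 12438747.330, which is < 12483258
1.67·683612 − 0.63·5264011 = -2174694.890, which is < -2160328
This sign pattern matches Alpha.

Alpha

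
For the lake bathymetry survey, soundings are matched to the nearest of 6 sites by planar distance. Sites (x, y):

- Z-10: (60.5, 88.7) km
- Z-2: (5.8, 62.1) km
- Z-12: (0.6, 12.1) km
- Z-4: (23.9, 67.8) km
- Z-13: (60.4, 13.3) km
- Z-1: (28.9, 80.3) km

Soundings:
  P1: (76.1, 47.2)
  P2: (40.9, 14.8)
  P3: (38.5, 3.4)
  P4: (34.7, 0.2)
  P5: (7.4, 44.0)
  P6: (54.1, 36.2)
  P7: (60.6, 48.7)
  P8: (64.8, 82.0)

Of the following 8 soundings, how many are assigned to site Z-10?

1

P1 → Z-13
P2 → Z-13
P3 → Z-13
P4 → Z-13
P5 → Z-2
P6 → Z-13
P7 → Z-13
P8 → Z-10
1 of the 8 goes to Z-10.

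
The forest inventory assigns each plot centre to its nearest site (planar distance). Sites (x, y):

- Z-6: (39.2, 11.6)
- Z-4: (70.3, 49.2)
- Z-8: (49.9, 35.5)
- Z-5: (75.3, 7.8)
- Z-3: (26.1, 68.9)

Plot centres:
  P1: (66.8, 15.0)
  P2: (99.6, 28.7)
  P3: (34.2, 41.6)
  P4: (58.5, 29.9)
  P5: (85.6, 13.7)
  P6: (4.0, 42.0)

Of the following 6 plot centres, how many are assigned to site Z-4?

P1 → Z-5
P2 → Z-5
P3 → Z-8
P4 → Z-8
P5 → Z-5
P6 → Z-3
0 of the 6 go to Z-4.

0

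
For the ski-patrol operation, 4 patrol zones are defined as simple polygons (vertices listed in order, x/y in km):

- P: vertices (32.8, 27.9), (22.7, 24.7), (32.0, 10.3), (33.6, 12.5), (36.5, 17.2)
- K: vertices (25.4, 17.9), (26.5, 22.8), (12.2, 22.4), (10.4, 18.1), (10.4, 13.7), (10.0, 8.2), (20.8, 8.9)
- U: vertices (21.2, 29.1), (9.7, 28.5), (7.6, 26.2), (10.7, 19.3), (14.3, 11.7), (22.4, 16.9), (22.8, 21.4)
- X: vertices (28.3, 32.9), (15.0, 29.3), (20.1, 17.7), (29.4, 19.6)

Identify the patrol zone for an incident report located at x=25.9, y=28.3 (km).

Cast a ray rightward from (25.9, 28.3). For each polygon, the edges (by vertex number in listed order) whose endpoints lie on opposite sides of y = 28.3, where each meets that height, and whether that is right or left of the point:
P: no edge straddles that height → 0 crossings.
K: no edge straddles that height → 0 crossings.
U: 2–3 at x≈9.52 (left), 7–1 at x≈21.37 (left) → 0 crossings.
X: 2–3 at x≈15.44 (left), 4–1 at x≈28.68 (right) → 1 crossing.
Only X has an odd count, so the point is inside X.

X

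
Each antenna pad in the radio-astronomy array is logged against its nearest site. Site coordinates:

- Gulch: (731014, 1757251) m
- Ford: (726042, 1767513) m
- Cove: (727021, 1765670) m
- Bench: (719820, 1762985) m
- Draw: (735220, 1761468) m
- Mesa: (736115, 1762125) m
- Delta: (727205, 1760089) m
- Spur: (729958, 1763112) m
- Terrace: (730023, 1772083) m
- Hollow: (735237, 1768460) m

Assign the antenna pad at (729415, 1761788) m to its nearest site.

Spur

Squared distances to each site:
Gulch: 23141170.000; Ford: 44152754.000; Cove: 20801160.000; Bench: 93496834.000; Draw: 33800425.000; Mesa: 45003569.000; Delta: 7770701.000; Spur: 2047825.000; Terrace: 106356689.000; Hollow: 78411268.000.
Minimum at Spur.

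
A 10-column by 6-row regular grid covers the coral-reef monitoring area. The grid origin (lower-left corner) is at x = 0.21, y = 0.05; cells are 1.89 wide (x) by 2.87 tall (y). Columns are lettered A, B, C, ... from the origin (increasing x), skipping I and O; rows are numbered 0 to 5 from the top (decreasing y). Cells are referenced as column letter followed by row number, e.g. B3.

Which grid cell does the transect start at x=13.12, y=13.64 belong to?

G1

Column index: ⌊(13.12 − 0.21) / 1.89⌋ = ⌊6.831⌋ = 6 → column G
Row offset from origin: ⌊(13.64 − 0.05) / 2.87⌋ = ⌊4.735⌋ = 4 → row 1 (counted from top)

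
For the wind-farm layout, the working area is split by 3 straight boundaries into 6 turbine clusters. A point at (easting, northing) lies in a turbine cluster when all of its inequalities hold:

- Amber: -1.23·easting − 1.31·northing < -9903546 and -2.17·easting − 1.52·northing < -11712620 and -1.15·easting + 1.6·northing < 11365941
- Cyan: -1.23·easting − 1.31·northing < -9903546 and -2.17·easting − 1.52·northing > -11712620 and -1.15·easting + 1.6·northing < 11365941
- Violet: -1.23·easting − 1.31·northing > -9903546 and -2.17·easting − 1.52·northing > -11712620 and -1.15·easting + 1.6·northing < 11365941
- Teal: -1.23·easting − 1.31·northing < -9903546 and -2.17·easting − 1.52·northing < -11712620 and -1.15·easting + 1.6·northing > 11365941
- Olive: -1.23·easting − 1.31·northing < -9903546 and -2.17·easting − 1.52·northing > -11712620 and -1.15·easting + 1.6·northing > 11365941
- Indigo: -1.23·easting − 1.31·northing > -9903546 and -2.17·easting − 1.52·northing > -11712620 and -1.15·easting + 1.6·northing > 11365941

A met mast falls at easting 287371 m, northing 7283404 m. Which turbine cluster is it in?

-1.23·287371 − 1.31·7283404 = -9894725.570, which is > -9903546
-2.17·287371 − 1.52·7283404 = -11694369.150, which is > -11712620
-1.15·287371 + 1.6·7283404 = 11322969.750, which is < 11365941
This sign pattern matches Violet.

Violet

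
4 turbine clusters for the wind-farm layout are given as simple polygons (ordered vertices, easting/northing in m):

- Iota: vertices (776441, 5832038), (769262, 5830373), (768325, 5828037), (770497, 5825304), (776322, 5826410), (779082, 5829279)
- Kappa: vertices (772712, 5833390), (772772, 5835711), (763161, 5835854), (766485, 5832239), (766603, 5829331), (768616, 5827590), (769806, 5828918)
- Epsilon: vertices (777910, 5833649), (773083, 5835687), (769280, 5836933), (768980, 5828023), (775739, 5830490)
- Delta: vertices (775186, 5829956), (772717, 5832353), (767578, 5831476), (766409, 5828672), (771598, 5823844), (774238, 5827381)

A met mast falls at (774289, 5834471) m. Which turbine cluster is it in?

Cast a ray rightward from (774289, 5834471). For each polygon, the edges (by vertex number in listed order) whose endpoints lie on opposite sides of northing = 5834471, where each meets that height, and whether that is right or left of the point:
Iota: no edge straddles that height → 0 crossings.
Kappa: 1–2 at easting≈772739.9 (left), 3–4 at easting≈764432.7 (left) → 0 crossings.
Epsilon: 1–2 at easting≈775963.1 (right), 3–4 at easting≈769197.1 (left) → 1 crossing.
Delta: no edge straddles that height → 0 crossings.
Only Epsilon has an odd count, so the point is inside Epsilon.

Epsilon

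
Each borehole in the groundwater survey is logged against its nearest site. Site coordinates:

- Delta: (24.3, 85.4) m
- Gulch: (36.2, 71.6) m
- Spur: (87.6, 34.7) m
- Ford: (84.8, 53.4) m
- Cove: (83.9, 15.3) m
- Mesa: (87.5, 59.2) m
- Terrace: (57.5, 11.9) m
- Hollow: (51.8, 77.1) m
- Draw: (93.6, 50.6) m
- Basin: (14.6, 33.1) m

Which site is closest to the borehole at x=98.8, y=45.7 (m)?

Draw

Squared distances to each site:
Delta: 7126.340; Gulch: 4589.570; Spur: 246.440; Ford: 255.290; Cove: 1146.170; Mesa: 309.940; Terrace: 2848.130; Hollow: 3194.960; Draw: 51.050; Basin: 7248.400.
Minimum at Draw.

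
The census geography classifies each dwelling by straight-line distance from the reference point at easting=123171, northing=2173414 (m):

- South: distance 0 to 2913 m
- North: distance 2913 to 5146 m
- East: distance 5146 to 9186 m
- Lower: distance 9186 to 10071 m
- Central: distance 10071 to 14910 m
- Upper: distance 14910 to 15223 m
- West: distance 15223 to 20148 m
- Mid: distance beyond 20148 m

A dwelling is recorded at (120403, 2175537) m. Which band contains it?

North

Distance = √((120403−123171)² + (2175537−2173414)²) = √(7661824.000 + 4507129.000) = 3488.403 m.
2913 ≤ 3488.403 < 5146 → North.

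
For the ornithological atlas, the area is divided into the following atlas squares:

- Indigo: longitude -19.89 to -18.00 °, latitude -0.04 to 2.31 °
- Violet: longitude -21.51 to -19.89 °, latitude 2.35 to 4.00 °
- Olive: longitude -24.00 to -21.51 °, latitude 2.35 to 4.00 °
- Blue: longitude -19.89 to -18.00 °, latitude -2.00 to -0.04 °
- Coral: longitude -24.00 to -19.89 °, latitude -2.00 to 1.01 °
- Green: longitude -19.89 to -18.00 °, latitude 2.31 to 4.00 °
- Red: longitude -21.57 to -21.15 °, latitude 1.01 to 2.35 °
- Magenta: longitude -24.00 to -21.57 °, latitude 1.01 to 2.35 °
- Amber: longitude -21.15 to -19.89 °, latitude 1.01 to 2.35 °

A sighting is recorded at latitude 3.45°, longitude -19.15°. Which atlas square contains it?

The point has longitude = -19.15 and latitude = 3.45.
Only Green satisfies -19.89 ≤ longitude ≤ -18.00 and 2.31 ≤ latitude ≤ 4.00.

Green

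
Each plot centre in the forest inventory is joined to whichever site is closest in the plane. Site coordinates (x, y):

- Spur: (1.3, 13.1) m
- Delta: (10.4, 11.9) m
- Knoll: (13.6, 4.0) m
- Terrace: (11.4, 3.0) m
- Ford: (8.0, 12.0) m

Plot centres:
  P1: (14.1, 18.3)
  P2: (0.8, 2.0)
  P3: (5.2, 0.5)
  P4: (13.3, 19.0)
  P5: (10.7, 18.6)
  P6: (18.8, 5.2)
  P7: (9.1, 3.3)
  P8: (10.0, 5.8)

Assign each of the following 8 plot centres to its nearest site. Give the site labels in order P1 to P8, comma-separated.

Delta, Terrace, Terrace, Delta, Delta, Knoll, Terrace, Terrace

P1 → Delta (d²=54.65)
P2 → Terrace (d²=113.36)
P3 → Terrace (d²=44.69)
P4 → Delta (d²=58.82)
P5 → Delta (d²=44.98)
P6 → Knoll (d²=28.48)
P7 → Terrace (d²=5.38)
P8 → Terrace (d²=9.80)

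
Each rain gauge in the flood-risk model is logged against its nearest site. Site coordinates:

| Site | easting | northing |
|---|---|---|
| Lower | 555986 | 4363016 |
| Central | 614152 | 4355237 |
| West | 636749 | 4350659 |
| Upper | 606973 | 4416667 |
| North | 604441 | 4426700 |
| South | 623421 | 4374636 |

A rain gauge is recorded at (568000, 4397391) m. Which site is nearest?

Squared distances to each site:
Lower: 1325976821.000; Central: 3906966820.000; West: 6910304825.000; Upper: 1890458905.000; North: 2186963962.000; South: 3589277266.000.
Minimum at Lower.

Lower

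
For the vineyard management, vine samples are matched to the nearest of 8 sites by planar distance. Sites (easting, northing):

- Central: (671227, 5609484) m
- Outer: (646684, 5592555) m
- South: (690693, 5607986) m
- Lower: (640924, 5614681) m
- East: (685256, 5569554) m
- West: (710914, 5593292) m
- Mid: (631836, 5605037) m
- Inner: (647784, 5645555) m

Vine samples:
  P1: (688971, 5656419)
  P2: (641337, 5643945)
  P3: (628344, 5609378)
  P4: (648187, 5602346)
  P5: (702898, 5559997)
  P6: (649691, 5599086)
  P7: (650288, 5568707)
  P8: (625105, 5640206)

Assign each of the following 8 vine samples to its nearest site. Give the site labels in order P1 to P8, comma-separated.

P1 → Inner (d²=1814395465.00)
P2 → Inner (d²=44155909.00)
P3 → Mid (d²=31038345.00)
P4 → Outer (d²=98122690.00)
P5 → East (d²=402576413.00)
P6 → Outer (d²=51696010.00)
P7 → Outer (d²=581715920.00)
P8 → Inner (d²=542948842.00)

Inner, Inner, Mid, Outer, East, Outer, Outer, Inner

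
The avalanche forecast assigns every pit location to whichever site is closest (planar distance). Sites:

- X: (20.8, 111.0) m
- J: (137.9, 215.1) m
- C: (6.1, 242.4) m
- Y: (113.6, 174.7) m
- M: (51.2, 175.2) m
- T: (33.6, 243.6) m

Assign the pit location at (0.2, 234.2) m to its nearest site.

Squared distances to each site:
X: 15602.600; J: 19326.100; C: 102.050; Y: 16399.810; M: 6082.000; T: 1203.920.
Minimum at C.

C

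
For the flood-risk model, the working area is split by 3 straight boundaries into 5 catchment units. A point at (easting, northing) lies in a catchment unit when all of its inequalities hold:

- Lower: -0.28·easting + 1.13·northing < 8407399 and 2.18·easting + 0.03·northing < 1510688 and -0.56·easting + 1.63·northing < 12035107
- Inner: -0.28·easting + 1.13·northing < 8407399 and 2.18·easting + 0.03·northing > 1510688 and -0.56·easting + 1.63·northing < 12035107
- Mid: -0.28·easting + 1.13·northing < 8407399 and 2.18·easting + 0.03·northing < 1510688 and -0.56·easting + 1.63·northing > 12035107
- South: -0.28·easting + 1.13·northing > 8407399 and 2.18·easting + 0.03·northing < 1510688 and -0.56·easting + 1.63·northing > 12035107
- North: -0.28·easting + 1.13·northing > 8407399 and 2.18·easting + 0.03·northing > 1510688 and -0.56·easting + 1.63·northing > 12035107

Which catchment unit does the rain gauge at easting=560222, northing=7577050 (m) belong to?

-0.28·560222 + 1.13·7577050 = 8405204.340, which is < 8407399
2.18·560222 + 0.03·7577050 = 1448595.460, which is < 1510688
-0.56·560222 + 1.63·7577050 = 12036867.180, which is > 12035107
This sign pattern matches Mid.

Mid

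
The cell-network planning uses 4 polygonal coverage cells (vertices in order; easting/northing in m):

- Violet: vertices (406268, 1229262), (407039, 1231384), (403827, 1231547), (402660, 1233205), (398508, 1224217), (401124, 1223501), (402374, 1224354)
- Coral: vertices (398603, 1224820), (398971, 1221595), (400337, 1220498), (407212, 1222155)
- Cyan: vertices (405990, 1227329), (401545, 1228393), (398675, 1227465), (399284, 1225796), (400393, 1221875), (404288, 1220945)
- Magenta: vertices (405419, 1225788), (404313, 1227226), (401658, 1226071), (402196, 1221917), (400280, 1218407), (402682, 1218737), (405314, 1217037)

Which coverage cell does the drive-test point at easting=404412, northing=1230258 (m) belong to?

Cast a ray rightward from (404412, 1230258). For each polygon, the edges (by vertex number in listed order) whose endpoints lie on opposite sides of northing = 1230258, where each meets that height, and whether that is right or left of the point:
Violet: 1–2 at easting≈406629.9 (right), 4–5 at easting≈401298.6 (left) → 1 crossing.
Coral: no edge straddles that height → 0 crossings.
Cyan: no edge straddles that height → 0 crossings.
Magenta: no edge straddles that height → 0 crossings.
Only Violet has an odd count, so the point is inside Violet.

Violet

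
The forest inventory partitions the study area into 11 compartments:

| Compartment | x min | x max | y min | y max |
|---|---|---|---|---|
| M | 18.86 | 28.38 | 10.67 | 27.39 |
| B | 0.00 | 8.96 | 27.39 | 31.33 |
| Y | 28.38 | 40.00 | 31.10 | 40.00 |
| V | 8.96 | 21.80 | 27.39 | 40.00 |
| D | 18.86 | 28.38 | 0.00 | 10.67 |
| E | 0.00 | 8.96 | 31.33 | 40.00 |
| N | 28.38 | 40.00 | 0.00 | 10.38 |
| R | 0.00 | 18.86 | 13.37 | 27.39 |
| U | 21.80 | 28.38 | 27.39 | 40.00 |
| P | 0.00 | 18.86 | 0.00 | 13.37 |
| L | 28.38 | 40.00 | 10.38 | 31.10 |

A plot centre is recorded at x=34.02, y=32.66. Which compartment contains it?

Y

The point has x = 34.02 and y = 32.66.
Only Y satisfies 28.38 ≤ x ≤ 40.00 and 31.10 ≤ y ≤ 40.00.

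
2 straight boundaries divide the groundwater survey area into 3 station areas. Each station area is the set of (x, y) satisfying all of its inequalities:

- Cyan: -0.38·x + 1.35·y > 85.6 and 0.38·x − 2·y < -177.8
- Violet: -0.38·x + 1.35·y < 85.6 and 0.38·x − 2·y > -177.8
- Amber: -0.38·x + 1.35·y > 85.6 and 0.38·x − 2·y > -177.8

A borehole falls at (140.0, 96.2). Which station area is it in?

Violet

-0.38·140.0 + 1.35·96.2 = 76.670, which is < 85.6
0.38·140.0 − 2·96.2 = -139.200, which is > -177.8
This sign pattern matches Violet.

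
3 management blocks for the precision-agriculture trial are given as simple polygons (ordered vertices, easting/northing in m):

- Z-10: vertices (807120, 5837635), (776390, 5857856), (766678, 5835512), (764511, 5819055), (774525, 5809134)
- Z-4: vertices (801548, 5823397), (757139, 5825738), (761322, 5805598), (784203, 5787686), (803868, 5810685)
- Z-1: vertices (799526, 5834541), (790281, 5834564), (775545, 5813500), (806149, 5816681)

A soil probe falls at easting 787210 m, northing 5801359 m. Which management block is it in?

Cast a ray rightward from (787210, 5801359). For each polygon, the edges (by vertex number in listed order) whose endpoints lie on opposite sides of northing = 5801359, where each meets that height, and whether that is right or left of the point:
Z-10: no edge straddles that height → 0 crossings.
Z-4: 3–4 at easting≈766736.9 (left), 4–5 at easting≈795893.9 (right) → 1 crossing.
Z-1: no edge straddles that height → 0 crossings.
Only Z-4 has an odd count, so the point is inside Z-4.

Z-4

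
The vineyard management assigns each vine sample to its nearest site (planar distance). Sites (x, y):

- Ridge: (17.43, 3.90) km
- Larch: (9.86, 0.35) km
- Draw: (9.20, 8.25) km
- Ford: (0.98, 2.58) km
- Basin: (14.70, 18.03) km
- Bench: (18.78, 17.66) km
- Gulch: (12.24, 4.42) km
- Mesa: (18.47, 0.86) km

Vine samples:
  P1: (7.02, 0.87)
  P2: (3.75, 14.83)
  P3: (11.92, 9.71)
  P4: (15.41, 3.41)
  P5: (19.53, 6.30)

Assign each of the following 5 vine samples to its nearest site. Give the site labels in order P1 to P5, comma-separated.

Larch, Draw, Draw, Ridge, Ridge

P1 → Larch (d²=8.34)
P2 → Draw (d²=73.00)
P3 → Draw (d²=9.53)
P4 → Ridge (d²=4.32)
P5 → Ridge (d²=10.17)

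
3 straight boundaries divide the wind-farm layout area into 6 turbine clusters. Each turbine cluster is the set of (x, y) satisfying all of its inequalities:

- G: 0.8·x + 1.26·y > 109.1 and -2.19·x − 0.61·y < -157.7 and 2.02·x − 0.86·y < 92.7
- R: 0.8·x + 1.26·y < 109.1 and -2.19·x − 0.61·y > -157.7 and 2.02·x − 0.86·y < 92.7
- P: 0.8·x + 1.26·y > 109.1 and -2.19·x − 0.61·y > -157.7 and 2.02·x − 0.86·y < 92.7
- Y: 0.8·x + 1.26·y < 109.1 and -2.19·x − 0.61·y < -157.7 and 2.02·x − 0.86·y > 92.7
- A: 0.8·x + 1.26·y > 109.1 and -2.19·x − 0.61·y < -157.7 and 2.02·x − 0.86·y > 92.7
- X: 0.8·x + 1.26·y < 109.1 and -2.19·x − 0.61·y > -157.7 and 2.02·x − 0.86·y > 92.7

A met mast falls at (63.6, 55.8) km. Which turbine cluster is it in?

G

0.8·63.6 + 1.26·55.8 = 121.188, which is > 109.1
-2.19·63.6 − 0.61·55.8 = -173.322, which is < -157.7
2.02·63.6 − 0.86·55.8 = 80.484, which is < 92.7
This sign pattern matches G.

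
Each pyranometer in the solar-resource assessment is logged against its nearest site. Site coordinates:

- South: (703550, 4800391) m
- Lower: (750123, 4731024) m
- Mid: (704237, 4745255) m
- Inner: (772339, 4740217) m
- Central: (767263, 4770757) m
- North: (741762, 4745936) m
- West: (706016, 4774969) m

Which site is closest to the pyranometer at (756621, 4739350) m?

Lower

Squared distances to each site:
South: 6542534722.000; Lower: 111546280.000; Mid: 2778952481.000; Inner: 247807213.000; Central: 1099651813.000; North: 264165277.000; West: 3829579186.000.
Minimum at Lower.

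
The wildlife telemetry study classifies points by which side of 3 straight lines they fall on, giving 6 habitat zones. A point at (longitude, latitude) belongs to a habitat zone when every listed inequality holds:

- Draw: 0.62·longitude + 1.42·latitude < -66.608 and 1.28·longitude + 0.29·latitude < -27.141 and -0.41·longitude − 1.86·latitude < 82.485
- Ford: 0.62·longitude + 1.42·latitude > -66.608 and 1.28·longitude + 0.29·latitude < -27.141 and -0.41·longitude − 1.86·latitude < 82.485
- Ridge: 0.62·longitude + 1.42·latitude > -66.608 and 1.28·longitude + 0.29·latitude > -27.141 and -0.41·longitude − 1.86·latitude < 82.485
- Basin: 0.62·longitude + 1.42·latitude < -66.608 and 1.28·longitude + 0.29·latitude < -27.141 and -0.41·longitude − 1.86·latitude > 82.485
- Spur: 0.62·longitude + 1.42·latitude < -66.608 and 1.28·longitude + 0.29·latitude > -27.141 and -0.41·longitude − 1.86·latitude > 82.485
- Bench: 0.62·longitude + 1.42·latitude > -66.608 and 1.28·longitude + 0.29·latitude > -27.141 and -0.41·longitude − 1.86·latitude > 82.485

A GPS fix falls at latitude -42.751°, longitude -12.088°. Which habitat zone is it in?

Basin

0.62·-12.088 + 1.42·-42.751 = -68.201, which is < -66.608
1.28·-12.088 + 0.29·-42.751 = -27.870, which is < -27.141
-0.41·-12.088 − 1.86·-42.751 = 84.473, which is > 82.485
This sign pattern matches Basin.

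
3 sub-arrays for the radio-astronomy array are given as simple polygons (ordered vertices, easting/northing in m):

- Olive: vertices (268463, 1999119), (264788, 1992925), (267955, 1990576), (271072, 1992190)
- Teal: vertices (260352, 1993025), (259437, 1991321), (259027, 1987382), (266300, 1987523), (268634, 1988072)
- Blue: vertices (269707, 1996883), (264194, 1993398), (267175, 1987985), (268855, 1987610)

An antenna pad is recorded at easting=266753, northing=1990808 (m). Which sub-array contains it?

Blue

Cast a ray rightward from (266753, 1990808). For each polygon, the edges (by vertex number in listed order) whose endpoints lie on opposite sides of northing = 1990808, where each meets that height, and whether that is right or left of the point:
Olive: 2–3 at easting≈267642.2 (right), 3–4 at easting≈268403.0 (right) → 2 crossings.
Teal: 2–3 at easting≈259383.6 (left), 5–1 at easting≈264059.1 (left) → 0 crossings.
Blue: 2–3 at easting≈265620.3 (left), 4–1 at easting≈269148.8 (right) → 1 crossing.
Only Blue has an odd count, so the point is inside Blue.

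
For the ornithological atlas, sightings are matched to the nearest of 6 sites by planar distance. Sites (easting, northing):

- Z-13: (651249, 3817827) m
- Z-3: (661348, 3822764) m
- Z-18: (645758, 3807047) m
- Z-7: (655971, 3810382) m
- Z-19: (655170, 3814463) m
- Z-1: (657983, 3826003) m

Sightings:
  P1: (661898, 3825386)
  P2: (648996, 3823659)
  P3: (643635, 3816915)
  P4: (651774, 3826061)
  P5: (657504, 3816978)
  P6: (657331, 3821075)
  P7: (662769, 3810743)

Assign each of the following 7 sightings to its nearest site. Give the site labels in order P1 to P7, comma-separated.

Z-3, Z-13, Z-13, Z-1, Z-19, Z-3, Z-7

P1 → Z-3 (d²=7177384.00)
P2 → Z-13 (d²=39088233.00)
P3 → Z-13 (d²=58804740.00)
P4 → Z-1 (d²=38555045.00)
P5 → Z-19 (d²=11772781.00)
P6 → Z-3 (d²=18989010.00)
P7 → Z-7 (d²=46343125.00)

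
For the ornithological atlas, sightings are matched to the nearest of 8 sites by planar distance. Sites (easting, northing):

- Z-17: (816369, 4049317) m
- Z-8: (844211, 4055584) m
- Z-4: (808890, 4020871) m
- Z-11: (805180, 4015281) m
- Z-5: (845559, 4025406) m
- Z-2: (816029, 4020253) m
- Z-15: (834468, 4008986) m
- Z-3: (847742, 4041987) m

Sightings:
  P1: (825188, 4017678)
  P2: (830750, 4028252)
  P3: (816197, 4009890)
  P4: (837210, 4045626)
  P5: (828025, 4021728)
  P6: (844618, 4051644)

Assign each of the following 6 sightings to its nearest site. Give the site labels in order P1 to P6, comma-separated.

P1 → Z-2 (d²=90517906.00)
P2 → Z-5 (d²=227406197.00)
P3 → Z-2 (d²=107419993.00)
P4 → Z-3 (d²=124165345.00)
P5 → Z-2 (d²=146079641.00)
P6 → Z-8 (d²=15689249.00)

Z-2, Z-5, Z-2, Z-3, Z-2, Z-8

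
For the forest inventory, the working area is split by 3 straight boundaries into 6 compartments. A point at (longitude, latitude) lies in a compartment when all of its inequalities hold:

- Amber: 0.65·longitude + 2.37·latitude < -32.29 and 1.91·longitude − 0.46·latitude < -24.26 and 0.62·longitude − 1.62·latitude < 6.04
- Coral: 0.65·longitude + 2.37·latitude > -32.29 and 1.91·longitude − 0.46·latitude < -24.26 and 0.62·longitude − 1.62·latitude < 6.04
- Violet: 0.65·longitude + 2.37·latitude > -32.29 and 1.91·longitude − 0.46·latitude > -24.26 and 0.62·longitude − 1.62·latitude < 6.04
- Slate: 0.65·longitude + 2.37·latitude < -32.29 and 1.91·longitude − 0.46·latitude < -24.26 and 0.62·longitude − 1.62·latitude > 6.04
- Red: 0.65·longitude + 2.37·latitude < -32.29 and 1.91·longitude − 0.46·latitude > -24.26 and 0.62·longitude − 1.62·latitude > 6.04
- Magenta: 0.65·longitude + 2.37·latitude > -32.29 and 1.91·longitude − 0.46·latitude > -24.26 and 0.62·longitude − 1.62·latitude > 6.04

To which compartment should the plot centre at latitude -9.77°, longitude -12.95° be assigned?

0.65·-12.95 + 2.37·-9.77 = -31.572, which is > -32.29
1.91·-12.95 − 0.46·-9.77 = -20.240, which is > -24.26
0.62·-12.95 − 1.62·-9.77 = 7.798, which is > 6.04
This sign pattern matches Magenta.

Magenta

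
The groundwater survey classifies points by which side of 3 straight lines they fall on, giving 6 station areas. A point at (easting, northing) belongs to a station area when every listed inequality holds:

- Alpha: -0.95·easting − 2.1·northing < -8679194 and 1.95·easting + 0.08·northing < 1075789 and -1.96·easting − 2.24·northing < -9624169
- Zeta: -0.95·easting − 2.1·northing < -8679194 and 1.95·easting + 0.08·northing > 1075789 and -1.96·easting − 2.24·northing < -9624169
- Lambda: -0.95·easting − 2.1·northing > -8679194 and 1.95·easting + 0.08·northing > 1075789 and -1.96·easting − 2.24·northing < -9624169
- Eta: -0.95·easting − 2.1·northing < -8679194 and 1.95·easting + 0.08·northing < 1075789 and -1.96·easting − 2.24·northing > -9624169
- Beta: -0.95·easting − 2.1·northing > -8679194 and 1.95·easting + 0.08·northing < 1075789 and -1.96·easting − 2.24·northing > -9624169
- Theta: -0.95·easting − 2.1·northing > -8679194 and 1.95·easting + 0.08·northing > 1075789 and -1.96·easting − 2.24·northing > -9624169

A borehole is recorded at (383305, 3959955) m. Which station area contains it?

Eta

-0.95·383305 − 2.1·3959955 = -8680045.250, which is < -8679194
1.95·383305 + 0.08·3959955 = 1064241.150, which is < 1075789
-1.96·383305 − 2.24·3959955 = -9621577.000, which is > -9624169
This sign pattern matches Eta.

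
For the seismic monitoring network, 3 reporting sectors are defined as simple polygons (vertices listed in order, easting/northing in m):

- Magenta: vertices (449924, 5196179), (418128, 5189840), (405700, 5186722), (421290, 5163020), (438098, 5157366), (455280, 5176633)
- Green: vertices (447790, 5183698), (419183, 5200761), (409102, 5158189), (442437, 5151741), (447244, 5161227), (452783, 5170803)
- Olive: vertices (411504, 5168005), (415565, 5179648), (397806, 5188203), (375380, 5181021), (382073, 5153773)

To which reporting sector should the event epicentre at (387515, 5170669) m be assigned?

Cast a ray rightward from (387515, 5170669). For each polygon, the edges (by vertex number in listed order) whose endpoints lie on opposite sides of northing = 5170669, where each meets that height, and whether that is right or left of the point:
Magenta: 3–4 at easting≈416258.9 (right), 5–6 at easting≈449961.4 (right) → 2 crossings.
Green: 2–3 at easting≈412057.2 (right), 5–6 at easting≈452705.5 (right) → 2 crossings.
Olive: 1–2 at easting≈412433.2 (right), 4–5 at easting≈377922.8 (left) → 1 crossing.
Only Olive has an odd count, so the point is inside Olive.

Olive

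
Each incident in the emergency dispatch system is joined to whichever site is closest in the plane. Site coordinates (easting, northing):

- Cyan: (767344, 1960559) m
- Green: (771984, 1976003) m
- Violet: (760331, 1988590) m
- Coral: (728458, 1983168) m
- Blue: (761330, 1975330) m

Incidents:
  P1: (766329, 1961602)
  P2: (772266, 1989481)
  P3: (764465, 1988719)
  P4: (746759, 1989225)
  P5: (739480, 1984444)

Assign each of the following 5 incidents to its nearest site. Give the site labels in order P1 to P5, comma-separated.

P1 → Cyan (d²=2118074.00)
P2 → Violet (d²=143238106.00)
P3 → Violet (d²=17106597.00)
P4 → Violet (d²=184602409.00)
P5 → Coral (d²=123112660.00)

Cyan, Violet, Violet, Violet, Coral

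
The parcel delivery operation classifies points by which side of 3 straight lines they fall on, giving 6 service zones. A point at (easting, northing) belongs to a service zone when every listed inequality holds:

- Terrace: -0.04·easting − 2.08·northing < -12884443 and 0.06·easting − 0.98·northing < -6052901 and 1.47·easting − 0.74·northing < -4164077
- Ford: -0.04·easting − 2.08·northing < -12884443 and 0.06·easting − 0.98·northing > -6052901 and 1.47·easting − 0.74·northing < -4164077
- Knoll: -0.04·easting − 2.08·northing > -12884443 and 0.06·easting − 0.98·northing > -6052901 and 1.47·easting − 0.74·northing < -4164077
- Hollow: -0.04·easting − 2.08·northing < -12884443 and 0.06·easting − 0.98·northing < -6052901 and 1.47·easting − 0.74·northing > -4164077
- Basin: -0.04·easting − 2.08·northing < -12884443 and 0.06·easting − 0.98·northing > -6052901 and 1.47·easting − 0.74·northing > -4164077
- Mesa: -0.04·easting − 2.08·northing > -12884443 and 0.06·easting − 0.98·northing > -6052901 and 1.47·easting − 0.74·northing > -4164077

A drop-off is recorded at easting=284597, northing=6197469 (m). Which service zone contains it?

Terrace

-0.04·284597 − 2.08·6197469 = -12902119.400, which is < -12884443
0.06·284597 − 0.98·6197469 = -6056443.800, which is < -6052901
1.47·284597 − 0.74·6197469 = -4167769.470, which is < -4164077
This sign pattern matches Terrace.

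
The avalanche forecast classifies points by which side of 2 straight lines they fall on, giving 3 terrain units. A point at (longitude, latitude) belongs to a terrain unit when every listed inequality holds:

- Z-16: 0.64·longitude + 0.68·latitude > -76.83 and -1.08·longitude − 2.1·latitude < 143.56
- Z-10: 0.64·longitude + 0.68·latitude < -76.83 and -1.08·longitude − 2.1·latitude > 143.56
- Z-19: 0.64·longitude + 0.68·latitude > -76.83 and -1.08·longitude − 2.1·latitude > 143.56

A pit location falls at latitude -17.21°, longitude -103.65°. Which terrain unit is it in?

0.64·-103.65 + 0.68·-17.21 = -78.039, which is < -76.83
-1.08·-103.65 − 2.1·-17.21 = 148.083, which is > 143.56
This sign pattern matches Z-10.

Z-10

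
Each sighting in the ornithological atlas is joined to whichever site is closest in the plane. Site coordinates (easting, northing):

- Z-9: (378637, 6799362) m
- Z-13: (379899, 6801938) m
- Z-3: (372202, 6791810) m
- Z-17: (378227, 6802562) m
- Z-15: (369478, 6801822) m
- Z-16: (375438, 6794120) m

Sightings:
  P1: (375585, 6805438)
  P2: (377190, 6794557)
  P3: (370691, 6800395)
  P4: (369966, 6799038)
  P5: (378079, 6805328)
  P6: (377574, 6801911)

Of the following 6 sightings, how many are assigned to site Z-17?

3

P1 → Z-17
P2 → Z-16
P3 → Z-15
P4 → Z-15
P5 → Z-17
P6 → Z-17
3 of the 6 go to Z-17.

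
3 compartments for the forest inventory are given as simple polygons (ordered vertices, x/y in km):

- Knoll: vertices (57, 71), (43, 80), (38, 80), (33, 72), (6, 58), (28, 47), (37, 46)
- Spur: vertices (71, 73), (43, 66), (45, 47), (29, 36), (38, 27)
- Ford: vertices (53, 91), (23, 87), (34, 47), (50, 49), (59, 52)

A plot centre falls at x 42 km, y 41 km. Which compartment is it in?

Spur

Cast a ray rightward from (42, 41). For each polygon, the edges (by vertex number in listed order) whose endpoints lie on opposite sides of y = 41, where each meets that height, and whether that is right or left of the point:
Knoll: no edge straddles that height → 0 crossings.
Spur: 3–4 at x≈36.3 (left), 5–1 at x≈48.0 (right) → 1 crossing.
Ford: no edge straddles that height → 0 crossings.
Only Spur has an odd count, so the point is inside Spur.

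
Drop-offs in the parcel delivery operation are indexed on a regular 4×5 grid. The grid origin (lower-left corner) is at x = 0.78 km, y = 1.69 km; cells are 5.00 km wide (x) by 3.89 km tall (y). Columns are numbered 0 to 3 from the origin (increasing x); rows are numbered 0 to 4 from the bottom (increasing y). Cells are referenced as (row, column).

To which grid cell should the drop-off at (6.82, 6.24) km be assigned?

Column index: ⌊(6.82 − 0.78) / 5.00⌋ = ⌊1.208⌋ = 1
Row offset from origin: ⌊(6.24 − 1.69) / 3.89⌋ = ⌊1.170⌋ = 1 → row 1

(1, 1)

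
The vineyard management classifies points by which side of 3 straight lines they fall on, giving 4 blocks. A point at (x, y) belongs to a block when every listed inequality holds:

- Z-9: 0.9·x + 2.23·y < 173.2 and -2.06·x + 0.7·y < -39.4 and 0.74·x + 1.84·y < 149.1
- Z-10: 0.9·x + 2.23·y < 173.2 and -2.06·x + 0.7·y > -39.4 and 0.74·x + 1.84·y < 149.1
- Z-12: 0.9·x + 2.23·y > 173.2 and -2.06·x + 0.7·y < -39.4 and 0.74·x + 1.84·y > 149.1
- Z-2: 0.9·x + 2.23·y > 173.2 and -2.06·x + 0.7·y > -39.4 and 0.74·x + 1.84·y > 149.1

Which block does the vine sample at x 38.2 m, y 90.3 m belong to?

Z-2

0.9·38.2 + 2.23·90.3 = 235.749, which is > 173.2
-2.06·38.2 + 0.7·90.3 = -15.482, which is > -39.4
0.74·38.2 + 1.84·90.3 = 194.420, which is > 149.1
This sign pattern matches Z-2.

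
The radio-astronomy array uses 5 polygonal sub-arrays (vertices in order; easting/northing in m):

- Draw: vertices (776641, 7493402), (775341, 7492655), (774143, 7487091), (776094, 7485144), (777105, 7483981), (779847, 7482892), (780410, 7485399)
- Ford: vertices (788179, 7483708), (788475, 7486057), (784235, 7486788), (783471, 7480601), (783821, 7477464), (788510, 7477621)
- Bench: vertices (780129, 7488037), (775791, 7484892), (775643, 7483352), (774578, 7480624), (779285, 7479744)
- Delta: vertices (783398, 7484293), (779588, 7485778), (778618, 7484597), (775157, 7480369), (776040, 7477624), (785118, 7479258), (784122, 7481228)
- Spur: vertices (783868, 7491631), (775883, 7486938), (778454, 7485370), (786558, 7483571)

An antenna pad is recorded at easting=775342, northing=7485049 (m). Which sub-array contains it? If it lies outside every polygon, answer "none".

Cast a ray rightward from (775342, 7485049). For each polygon, the edges (by vertex number in listed order) whose endpoints lie on opposite sides of northing = 7485049, where each meets that height, and whether that is right or left of the point:
Draw: 4–5 at easting≈776176.6 (right), 6–7 at easting≈780331.4 (right) → 2 crossings.
Ford: 1–2 at easting≈788348.0 (right), 3–4 at easting≈784020.3 (right) → 2 crossings.
Bench: 1–2 at easting≈776007.6 (right), 5–1 at easting≈779824.9 (right) → 2 crossings.
Delta: 1–2 at easting≈781458.4 (right), 2–3 at easting≈778989.2 (right) → 2 crossings.
Spur: 3–4 at easting≈779900.0 (right), 4–1 at easting≈786064.7 (right) → 2 crossings.
All counts are even, so the point lies outside every listed polygon.

none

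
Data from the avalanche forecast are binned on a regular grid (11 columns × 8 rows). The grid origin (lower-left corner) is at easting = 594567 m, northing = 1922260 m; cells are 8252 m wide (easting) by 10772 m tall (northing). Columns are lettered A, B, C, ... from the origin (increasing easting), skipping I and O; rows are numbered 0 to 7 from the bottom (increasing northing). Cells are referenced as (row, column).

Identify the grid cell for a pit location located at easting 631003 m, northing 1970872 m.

Column index: ⌊(631003 − 594567) / 8252⌋ = ⌊4.415⌋ = 4 → column E
Row offset from origin: ⌊(1970872 − 1922260) / 10772⌋ = ⌊4.513⌋ = 4 → row 4

(4, E)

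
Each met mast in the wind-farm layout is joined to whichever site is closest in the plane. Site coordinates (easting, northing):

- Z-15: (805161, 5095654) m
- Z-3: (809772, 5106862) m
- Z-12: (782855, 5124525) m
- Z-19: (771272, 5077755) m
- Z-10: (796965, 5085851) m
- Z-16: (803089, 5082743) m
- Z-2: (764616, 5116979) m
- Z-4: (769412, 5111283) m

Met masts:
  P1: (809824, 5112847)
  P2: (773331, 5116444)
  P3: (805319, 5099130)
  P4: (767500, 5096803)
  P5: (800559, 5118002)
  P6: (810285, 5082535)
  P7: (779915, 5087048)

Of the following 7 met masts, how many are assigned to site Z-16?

P1 → Z-3
P2 → Z-4
P3 → Z-15
P4 → Z-4
P5 → Z-3
P6 → Z-16
P7 → Z-19
1 of the 7 goes to Z-16.

1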